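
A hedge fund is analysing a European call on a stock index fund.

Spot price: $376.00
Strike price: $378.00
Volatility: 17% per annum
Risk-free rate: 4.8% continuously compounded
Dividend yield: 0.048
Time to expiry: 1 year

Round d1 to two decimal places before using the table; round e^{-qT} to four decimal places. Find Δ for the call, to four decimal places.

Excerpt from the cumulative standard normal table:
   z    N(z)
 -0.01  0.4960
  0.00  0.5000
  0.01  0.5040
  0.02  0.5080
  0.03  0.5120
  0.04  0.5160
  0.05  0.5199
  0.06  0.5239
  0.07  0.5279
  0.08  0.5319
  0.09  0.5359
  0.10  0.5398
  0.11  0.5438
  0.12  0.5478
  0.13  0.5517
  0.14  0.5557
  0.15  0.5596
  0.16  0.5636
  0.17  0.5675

0.4955

σ√T = 0.17·√1 = 0.1700
ln(S/K) + (r − q + σ²/2)T = ln(376/378) + (0.048 − 0.048 + 0.17²/2)·1 = -0.0053 + 0.0145 = 0.0091
d₁ = 0.0091 / 0.1700 = 0.0538 ≈ 0.05
N(d₁) = N(0.05) = 0.5199
Δ_call = e^(−qT)·N(d₁) = 0.9531·0.5199 = 0.4955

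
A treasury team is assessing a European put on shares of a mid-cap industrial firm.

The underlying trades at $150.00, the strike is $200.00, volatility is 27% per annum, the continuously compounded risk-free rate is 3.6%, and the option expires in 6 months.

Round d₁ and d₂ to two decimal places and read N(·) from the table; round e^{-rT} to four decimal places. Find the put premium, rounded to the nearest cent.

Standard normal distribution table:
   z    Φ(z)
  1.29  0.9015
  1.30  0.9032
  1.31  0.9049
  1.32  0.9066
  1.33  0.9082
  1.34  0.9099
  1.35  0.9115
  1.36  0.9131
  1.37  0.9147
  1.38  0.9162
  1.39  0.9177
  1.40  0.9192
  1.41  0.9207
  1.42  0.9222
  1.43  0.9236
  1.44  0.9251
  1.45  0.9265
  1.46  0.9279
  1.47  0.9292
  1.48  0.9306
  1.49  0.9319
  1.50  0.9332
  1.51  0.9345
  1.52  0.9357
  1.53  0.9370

$47.58

σ√T = 0.27·√0.5 = 0.1909
d₁ = [ln(150/200) + (0.036 + 0.27²/2)·0.5] / 0.1909 = [-0.2877 + 0.0362] / 0.1909 = -1.3171 which rounds to -1.32
d₂ = d₁ − σ√T = -1.3171 − 0.1909 = -1.5080 which rounds to -1.51
exp(−rT) = exp(−0.036·0.5) = 0.9822
N(−d₂) = N(1.51) = 0.9345;  N(−d₁) = N(1.32) = 0.9066
P = 200·0.9822·0.9345 − 150·0.9066 = 183.5732 − 135.9900 = 47.5832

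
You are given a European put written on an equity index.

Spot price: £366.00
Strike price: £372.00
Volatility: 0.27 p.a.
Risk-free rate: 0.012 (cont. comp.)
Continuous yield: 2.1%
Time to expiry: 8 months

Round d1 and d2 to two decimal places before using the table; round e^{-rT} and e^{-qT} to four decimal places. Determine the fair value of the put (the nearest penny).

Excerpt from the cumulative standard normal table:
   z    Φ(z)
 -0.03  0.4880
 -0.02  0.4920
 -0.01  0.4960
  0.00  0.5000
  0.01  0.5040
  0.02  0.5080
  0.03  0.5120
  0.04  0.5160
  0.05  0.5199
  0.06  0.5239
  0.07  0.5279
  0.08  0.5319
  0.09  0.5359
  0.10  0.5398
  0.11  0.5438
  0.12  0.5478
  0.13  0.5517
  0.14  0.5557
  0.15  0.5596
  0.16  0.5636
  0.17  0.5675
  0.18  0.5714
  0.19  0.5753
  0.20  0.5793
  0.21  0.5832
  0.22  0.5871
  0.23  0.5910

T = 0.6667;  σ√T = 0.2205
d₁ = [ln(366/372) + (0.012 − 0.021 + 0.27²/2)·0.6667] / 0.2205 = [-0.0163 + 0.0183] / 0.2205 = 0.0093 ≈ 0.01
d₂ = d₁ − σ√T = 0.0093 − 0.2205 = -0.2112 ≈ -0.21
e^(−qT) = e^(−0.021·0.6667) = 0.9861;  e^(−rT) = e^(−0.012·0.6667) = 0.9920
N(−d₂) = N(0.21) = 0.5832;  N(−d₁) = N(-0.01) = 0.4960
P = 372·0.9920·0.5832 − 366·0.9861·0.4960 = 215.2148 − 179.0126 = 36.2021

£36.20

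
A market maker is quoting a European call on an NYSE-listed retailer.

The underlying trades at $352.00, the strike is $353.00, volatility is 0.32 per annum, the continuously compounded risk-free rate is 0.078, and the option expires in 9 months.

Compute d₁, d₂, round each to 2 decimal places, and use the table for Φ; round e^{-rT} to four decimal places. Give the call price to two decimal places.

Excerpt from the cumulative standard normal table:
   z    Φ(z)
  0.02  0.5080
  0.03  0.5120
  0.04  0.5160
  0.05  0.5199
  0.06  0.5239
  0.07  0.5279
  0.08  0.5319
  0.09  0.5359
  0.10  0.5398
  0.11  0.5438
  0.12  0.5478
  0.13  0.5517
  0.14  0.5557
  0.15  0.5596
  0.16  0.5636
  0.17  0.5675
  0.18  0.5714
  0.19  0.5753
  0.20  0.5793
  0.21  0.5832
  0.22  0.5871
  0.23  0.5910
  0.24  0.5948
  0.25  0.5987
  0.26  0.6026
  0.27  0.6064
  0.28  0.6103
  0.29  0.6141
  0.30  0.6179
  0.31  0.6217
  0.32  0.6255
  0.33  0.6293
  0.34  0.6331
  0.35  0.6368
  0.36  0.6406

$48.42

T = 0.75;  σ√T = 0.2771
d₁ = [ln(352/353) + (0.078 + ½·0.32²)·0.75] / (σ√T) = (-0.0028 + 0.0969) / 0.2771 = 0.3394 → 0.34
d₂ = 0.3394 − 0.2771 = 0.0623 → 0.06
e^(−rT) = e^(−0.078·0.75) = 0.9432
N(d₁) = N(0.34) = 0.6331;  N(d₂) = N(0.06) = 0.5239
C = 352·0.6331 − 353·0.9432·0.5239 = 222.8512 − 174.4323 = 48.4189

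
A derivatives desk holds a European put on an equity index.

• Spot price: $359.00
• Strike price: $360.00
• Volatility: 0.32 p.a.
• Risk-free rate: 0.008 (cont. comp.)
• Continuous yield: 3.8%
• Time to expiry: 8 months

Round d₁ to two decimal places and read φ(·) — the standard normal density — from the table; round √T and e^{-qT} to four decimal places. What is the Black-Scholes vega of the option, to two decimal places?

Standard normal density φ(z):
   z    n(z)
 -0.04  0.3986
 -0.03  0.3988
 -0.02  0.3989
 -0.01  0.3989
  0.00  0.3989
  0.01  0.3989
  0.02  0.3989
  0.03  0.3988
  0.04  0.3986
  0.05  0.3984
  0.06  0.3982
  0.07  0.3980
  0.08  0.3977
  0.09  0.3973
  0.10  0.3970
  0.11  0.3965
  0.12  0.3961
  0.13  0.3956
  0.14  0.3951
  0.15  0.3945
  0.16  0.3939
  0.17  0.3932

σ√T = 0.32 × 0.8165 = 0.2613
d₁ = [ln(359/360) + (0.008 − 0.038 + 0.32²/2)·0.6667] / 0.2613 = [-0.0028 + 0.0141] / 0.2613 = 0.0434 ≈ 0.04
√T = √0.6667 = 0.8165
φ(d₁) = φ(0.04) = 0.3986
e^(−qT) = e^(−0.038·0.6667) = 0.9750
vega = S·e^(−qT)·φ(d₁)·√T = 359·0.9750·0.3986·0.8165 = 113.9181

113.92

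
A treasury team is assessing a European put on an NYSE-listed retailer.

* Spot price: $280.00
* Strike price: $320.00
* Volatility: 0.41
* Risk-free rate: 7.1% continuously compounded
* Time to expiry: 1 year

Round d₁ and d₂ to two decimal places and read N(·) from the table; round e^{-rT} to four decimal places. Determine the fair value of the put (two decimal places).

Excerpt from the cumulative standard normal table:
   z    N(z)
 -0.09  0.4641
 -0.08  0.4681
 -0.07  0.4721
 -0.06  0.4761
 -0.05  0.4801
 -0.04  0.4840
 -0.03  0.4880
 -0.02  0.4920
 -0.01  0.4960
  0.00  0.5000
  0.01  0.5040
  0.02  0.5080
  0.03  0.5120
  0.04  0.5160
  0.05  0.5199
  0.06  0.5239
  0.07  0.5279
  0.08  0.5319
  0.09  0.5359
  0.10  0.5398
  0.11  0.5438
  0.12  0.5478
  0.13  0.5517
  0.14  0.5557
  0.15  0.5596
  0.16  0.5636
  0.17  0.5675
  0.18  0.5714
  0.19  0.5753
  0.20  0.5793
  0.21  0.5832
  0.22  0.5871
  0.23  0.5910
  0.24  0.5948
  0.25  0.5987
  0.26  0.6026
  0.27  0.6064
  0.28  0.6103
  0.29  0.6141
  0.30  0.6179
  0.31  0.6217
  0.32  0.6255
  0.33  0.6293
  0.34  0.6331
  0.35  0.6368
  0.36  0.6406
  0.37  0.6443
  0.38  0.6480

T = 1;  σ√T = 0.4100
ln(S/K) + (r + σ²/2)T = ln(280/320) + (0.071 + 0.41²/2)·1 = -0.1335 + 0.1550 = 0.0215
d₁ = 0.0215 / 0.4100 = 0.0525 → 0.05
d₂ = d₁ − σ√T = 0.0525 − 0.4100 = -0.3575 → -0.36
e^(−rT) = e^(−0.071·1) = 0.9315
N(−d₂) = N(0.36) = 0.6406;  N(−d₁) = N(-0.05) = 0.4801
P = 320·0.9315·0.6406 − 280·0.4801 = 190.9500 − 134.4280 = 56.5220

$56.52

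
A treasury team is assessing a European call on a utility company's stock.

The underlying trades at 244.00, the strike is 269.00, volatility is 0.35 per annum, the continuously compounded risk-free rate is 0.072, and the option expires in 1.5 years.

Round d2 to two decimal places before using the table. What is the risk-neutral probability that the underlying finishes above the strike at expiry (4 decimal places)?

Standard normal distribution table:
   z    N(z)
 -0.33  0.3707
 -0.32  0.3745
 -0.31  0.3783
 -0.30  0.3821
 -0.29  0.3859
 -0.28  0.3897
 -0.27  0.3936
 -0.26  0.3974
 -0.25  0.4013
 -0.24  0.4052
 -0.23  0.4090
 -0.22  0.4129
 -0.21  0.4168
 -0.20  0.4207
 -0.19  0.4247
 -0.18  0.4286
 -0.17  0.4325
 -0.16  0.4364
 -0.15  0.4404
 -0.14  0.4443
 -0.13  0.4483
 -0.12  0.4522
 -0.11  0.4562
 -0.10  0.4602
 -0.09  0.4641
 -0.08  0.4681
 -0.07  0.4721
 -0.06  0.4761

0.4247

σ√T = 0.35·√1.5 = 0.4287
d₁ = [ln(244/269) + (0.072 + 0.35²/2)·1.5] / 0.4287 = [-0.0975 + 0.1999] / 0.4287 = 0.2387 ≈ 0.24
d₂ = d₁ − σ√T = 0.2387 − 0.4287 = -0.1899 ≈ -0.19
Risk-neutral Pr[S_T > K] = N(d₂) = N(-0.19) = 0.4247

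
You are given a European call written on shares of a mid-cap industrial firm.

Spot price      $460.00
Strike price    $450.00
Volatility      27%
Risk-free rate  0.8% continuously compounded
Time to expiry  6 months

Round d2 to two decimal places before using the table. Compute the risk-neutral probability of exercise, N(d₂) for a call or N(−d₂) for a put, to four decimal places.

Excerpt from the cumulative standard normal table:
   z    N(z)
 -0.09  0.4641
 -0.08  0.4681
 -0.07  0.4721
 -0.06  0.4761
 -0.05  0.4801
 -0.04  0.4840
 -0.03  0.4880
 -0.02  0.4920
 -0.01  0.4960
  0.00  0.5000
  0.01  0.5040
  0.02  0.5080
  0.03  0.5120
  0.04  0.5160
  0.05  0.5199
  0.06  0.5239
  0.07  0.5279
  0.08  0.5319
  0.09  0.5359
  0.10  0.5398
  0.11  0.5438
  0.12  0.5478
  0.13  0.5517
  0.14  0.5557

0.5160

T = 0.5;  σ√T = 0.1909
d₁ = [ln(460/450) + (0.008 + 0.27²/2)·0.5] / 0.1909 = [0.0220 + 0.0222] / 0.1909 = 0.2315 ≈ 0.23
d₂ = d₁ − σ√T = 0.2315 − 0.1909 = 0.0406 ≈ 0.04
Risk-neutral Pr[S_T > K] = N(d₂) = N(0.04) = 0.5160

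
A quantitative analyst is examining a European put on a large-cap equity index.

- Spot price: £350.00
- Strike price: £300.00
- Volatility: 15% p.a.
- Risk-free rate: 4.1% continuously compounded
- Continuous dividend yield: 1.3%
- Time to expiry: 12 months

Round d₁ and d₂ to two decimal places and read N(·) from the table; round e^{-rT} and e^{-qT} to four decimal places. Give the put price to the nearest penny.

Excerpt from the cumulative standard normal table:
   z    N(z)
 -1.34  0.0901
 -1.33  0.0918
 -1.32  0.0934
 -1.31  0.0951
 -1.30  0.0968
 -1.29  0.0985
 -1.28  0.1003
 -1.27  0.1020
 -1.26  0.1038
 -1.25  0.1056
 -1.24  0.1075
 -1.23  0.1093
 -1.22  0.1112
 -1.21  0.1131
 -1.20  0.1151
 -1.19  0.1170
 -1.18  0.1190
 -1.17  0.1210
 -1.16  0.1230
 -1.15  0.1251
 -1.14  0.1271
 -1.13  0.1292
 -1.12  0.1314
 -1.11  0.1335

T = 1;  σ√T = 0.1500
d₁ = [ln(350/300) + (0.041 − 0.013 + 0.15²/2)·1] / 0.1500 = [0.1542 + 0.0393] / 0.1500 = 1.2893 which rounds to 1.29
d₂ = d₁ − σ√T = 1.2893 − 0.1500 = 1.1393 which rounds to 1.14
exp(−qT) = exp(−0.013·1) = 0.9871;  exp(−rT) = exp(−0.041·1) = 0.9598
P = 300·0.9598·N(-1.14) − 350·0.9871·N(-1.29) = 300·0.9598·0.1271 − 350·0.9871·0.0985 = 36.5972 − 34.0303 = 2.5669

£2.57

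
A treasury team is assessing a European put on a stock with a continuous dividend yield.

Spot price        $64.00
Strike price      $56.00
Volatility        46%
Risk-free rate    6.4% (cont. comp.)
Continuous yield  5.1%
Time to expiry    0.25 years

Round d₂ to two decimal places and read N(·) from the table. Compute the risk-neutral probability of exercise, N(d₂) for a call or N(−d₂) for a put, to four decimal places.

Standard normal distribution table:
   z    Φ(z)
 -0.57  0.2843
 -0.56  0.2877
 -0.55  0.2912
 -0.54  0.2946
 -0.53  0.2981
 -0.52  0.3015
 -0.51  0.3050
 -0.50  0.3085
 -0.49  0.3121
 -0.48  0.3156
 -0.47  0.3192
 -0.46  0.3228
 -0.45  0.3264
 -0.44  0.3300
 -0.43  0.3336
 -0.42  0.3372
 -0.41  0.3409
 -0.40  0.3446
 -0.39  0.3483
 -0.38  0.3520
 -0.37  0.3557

0.3156

σ√T = 0.46·√0.25 = 0.2300
d₁ = [ln(64/56) + (0.064 − 0.051 + 0.46²/2)·0.25] / 0.2300 = [0.1335 + 0.0297] / 0.2300 = 0.7097 → 0.71
d₂ = d₁ − σ√T = 0.7097 − 0.2300 = 0.4797 → 0.48
Risk-neutral Pr[S_T < K] = N(−d₂) = N(-0.48) = 0.3156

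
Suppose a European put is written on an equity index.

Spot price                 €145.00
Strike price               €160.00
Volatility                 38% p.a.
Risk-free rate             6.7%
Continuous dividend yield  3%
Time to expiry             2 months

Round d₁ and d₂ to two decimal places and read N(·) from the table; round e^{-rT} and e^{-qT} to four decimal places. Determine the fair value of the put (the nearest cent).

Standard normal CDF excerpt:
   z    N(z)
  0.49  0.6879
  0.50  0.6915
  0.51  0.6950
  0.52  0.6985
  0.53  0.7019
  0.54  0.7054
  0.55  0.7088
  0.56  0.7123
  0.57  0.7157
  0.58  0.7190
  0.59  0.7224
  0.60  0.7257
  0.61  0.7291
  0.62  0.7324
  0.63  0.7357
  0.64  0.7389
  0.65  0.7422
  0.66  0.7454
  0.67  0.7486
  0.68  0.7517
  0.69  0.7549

T = 0.1667;  σ√T = 0.1551
d₁ = [ln(145/160) + (0.067 − 0.03 + 0.38²/2)·0.1667] / 0.1551 = [-0.0984 + 0.0182] / 0.1551 = -0.5172 ≈ -0.52
d₂ = d₁ − σ√T = -0.5172 − 0.1551 = -0.6724 ≈ -0.67
e^(−qT) = e^(−0.03·0.1667) = 0.9950;  e^(−rT) = e^(−0.067·0.1667) = 0.9889
P = 160·0.9889·N(0.67) − 145·0.9950·N(0.52) = 160·0.9889·0.7486 − 145·0.9950·0.6985 = 118.4465 − 100.7761 = 17.6704

€17.67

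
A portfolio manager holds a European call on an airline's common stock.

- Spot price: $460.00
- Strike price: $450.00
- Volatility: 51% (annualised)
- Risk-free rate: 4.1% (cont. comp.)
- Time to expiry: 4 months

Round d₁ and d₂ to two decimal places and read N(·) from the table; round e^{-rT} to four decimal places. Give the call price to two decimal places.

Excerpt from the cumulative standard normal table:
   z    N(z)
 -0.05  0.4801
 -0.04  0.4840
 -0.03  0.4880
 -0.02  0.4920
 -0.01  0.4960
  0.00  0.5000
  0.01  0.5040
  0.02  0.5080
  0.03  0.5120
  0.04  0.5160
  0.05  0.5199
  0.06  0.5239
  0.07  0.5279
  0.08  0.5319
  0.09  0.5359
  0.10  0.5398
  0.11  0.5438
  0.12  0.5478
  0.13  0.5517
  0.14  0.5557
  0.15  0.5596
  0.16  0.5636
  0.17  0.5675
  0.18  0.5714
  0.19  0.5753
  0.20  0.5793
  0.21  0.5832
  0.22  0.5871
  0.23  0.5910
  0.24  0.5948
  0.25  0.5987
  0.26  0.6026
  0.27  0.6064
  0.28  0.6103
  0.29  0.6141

$62.33

σ√T = 0.51 × 0.5774 = 0.2944
ln(S/K) + (r + σ²/2)T = ln(460/450) + (0.041 + 0.51²/2)·0.3333 = 0.0220 + 0.0570 = 0.0790
d₁ = 0.0790 / 0.2944 = 0.2683 which rounds to 0.27
d₂ = d₁ − σ√T = 0.2683 − 0.2944 = -0.0262 which rounds to -0.03
e^(−rT) = e^(−0.041·0.3333) = 0.9864
C = 460·N(0.27) − 450·0.9864·N(-0.03) = 460·0.6064 − 450·0.9864·0.4880 = 278.9440 − 216.6134 = 62.3306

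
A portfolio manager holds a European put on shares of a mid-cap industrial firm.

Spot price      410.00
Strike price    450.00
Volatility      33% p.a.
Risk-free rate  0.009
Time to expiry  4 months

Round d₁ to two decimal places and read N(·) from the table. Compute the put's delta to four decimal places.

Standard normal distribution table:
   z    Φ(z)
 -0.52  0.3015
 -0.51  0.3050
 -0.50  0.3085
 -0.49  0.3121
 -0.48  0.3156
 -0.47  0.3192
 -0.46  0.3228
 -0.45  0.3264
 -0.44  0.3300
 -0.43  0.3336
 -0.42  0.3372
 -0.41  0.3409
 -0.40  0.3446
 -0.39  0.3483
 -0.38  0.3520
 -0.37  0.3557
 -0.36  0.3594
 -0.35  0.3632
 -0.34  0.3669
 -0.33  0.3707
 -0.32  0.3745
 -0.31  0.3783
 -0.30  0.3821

σ√T = 0.33 × 0.5774 = 0.1905
d₁ = [ln(410/450) + (0.009 + ½·0.33²)·0.3333] / (σ√T) = (-0.0931 + 0.0212) / 0.1905 = -0.3776 which rounds to -0.38
N(d₁) = N(-0.38) = 0.3520
Δ_put = N(d₁) − 1 = 0.3520 − 1 = -0.6480

-0.6480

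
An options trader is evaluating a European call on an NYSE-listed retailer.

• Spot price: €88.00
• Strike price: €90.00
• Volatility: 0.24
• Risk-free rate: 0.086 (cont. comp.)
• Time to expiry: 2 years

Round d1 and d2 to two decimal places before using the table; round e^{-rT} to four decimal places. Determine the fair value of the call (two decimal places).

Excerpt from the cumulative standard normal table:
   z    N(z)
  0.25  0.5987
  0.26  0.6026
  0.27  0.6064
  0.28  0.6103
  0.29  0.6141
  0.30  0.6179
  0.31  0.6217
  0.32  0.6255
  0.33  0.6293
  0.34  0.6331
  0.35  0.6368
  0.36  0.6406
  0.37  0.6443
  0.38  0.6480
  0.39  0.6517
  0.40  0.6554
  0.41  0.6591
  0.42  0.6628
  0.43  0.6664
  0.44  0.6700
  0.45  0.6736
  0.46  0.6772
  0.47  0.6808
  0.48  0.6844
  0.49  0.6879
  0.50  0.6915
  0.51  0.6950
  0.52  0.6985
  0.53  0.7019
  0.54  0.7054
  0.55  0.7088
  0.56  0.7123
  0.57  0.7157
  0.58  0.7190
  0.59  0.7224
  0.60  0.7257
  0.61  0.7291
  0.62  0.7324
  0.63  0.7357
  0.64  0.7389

σ√T = 0.24 × 1.4142 = 0.3394
d₁ = [ln(88/90) + (0.086 + 0.24²/2)·2] / 0.3394 = [-0.0225 + 0.2296] / 0.3394 = 0.6103 which rounds to 0.61
d₂ = d₁ − σ√T = 0.6103 − 0.3394 = 0.2708 which rounds to 0.27
e^(−rT) = e^(−0.086·2) = 0.8420
N(d₁) = N(0.61) = 0.7291;  N(d₂) = N(0.27) = 0.6064
C = 88·0.7291 − 90·0.8420·0.6064 = 64.1608 − 45.9530 = 18.2078

€18.21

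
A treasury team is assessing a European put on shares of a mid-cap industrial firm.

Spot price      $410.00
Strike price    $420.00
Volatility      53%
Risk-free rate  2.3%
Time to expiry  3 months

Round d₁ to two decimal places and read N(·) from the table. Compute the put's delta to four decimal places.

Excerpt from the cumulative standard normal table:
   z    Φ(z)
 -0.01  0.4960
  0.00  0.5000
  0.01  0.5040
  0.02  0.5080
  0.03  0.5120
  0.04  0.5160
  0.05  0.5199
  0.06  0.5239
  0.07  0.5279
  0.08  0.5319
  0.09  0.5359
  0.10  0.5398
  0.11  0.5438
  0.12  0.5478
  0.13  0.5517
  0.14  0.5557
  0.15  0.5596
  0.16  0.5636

σ√T = 0.53·√0.25 = 0.2650
d₁ = [ln(410/420) + (0.023 + ½·0.53²)·0.25] / (σ√T) = (-0.0241 + 0.0409) / 0.2650 = 0.0633 ≈ 0.06
N(d₁) = N(0.06) = 0.5239
Δ_put = N(d₁) − 1 = 0.5239 − 1 = -0.4761

-0.4761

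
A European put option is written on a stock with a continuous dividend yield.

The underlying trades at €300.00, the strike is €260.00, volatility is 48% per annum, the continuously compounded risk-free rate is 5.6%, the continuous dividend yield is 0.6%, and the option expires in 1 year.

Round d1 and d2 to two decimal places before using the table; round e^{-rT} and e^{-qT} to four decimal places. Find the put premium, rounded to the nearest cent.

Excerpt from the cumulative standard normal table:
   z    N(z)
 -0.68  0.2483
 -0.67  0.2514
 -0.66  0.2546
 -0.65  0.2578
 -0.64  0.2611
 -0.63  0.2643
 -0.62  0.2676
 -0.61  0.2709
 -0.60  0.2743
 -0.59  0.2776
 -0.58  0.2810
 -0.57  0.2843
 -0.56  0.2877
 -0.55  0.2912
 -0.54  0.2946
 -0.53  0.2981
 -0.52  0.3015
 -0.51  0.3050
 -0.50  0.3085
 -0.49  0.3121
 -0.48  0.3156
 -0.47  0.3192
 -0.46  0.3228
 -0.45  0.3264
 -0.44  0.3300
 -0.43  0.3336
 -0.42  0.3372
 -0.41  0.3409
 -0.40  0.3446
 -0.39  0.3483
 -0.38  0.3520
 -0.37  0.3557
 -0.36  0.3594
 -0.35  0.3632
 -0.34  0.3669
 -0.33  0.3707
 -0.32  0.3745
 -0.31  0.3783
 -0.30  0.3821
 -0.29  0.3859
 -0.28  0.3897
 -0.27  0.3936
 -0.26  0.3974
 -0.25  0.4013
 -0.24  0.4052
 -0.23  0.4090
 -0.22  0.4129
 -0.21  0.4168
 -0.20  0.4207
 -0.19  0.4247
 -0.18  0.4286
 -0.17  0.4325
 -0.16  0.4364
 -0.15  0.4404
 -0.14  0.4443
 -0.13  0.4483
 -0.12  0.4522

€29.42

T = 1;  σ√T = 0.4800
d₁ = [ln(300/260) + (0.056 − 0.006 + ½·0.48²)·1] / (σ√T) = (0.1431 + 0.1652) / 0.4800 = 0.6423 ≈ 0.64
d₂ = 0.6423 − 0.4800 = 0.1623 ≈ 0.16
exp(−qT) = exp(−0.006·1) = 0.9940;  exp(−rT) = exp(−0.056·1) = 0.9455
P = 260·0.9455·N(-0.16) − 300·0.9940·N(-0.64) = 260·0.9455·0.4364 − 300·0.9940·0.2611 = 107.2802 − 77.8600 = 29.4202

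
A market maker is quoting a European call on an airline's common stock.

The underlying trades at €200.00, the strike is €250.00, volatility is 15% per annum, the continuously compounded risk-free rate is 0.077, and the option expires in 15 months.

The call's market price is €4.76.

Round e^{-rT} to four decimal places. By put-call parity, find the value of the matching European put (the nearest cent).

exp(−rT) = exp(−0.077·1.25) = 0.9082
Put-call parity: C − P = S − K·e^(−rT) = 200 − 250·0.9082 = 200 − 227.0500 = -27.0500
P = C − (C − P) = 4.76 − (-27.0500) = 31.8100

€31.81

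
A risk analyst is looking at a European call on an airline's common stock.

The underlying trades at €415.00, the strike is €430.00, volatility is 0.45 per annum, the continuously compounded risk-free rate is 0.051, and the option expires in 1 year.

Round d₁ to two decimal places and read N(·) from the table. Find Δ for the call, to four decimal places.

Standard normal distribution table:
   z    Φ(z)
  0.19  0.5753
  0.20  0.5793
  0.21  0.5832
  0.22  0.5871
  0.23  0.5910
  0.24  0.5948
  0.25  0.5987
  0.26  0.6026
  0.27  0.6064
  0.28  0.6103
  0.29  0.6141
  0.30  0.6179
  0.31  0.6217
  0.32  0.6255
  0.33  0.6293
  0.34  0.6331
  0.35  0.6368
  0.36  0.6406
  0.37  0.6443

0.6026

σ√T = 0.45·√1 = 0.4500
d₁ = [ln(415/430) + (0.051 + 0.45²/2)·1] / 0.4500 = [-0.0355 + 0.1522] / 0.4500 = 0.2594 ≈ 0.26
N(d₁) = N(0.26) = 0.6026
Δ_call = N(d₁) = 0.6026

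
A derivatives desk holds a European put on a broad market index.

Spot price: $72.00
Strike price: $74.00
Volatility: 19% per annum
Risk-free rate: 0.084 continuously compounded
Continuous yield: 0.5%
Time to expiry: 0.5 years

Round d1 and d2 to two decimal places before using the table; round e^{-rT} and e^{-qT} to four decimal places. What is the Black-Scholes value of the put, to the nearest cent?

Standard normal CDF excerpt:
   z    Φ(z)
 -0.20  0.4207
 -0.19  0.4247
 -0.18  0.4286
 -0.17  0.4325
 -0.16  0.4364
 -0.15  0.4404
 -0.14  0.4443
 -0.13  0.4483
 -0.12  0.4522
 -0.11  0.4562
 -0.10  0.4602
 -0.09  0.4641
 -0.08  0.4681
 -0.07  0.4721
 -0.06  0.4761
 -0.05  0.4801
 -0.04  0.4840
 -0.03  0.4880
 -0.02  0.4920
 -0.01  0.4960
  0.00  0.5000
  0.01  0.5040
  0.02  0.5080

$3.57

σ√T = 0.19·√0.5 = 0.1344
d₁ = [ln(72/74) + (0.084 − 0.005 + 0.19²/2)·0.5] / 0.1344 = [-0.0274 + 0.0485] / 0.1344 = 0.1572 ≈ 0.16
d₂ = d₁ − σ√T = 0.1572 − 0.1344 = 0.0229 ≈ 0.02
e^(−qT) = e^(−0.005·0.5) = 0.9975;  e^(−rT) = e^(−0.084·0.5) = 0.9589
P = 74·0.9589·N(-0.02) − 72·0.9975·N(-0.16) = 74·0.9589·0.4920 − 72·0.9975·0.4364 = 34.9116 − 31.3422 = 3.5694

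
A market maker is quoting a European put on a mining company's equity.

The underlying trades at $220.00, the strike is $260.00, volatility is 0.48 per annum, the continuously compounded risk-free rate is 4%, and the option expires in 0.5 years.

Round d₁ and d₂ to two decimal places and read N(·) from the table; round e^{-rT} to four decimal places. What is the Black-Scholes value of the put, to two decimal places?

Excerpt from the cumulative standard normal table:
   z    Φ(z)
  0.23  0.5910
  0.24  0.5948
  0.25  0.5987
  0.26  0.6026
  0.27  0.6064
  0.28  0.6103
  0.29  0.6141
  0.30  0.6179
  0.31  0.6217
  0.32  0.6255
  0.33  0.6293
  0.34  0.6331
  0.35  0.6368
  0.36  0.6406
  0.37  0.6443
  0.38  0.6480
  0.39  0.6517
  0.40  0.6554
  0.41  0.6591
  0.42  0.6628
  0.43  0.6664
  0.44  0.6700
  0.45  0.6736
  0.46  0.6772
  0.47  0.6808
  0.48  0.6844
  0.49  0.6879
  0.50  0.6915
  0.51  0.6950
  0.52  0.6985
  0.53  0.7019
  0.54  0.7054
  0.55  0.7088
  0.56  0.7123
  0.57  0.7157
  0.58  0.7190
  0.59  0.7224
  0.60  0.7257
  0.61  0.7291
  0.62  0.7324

$52.37

σ√T = 0.48 × 0.7071 = 0.3394
d₁ = [ln(220/260) + (0.04 + 0.48²/2)·0.5] / 0.3394 = [-0.1671 + 0.0776] / 0.3394 = -0.2636 which rounds to -0.26
d₂ = d₁ − σ√T = -0.2636 − 0.3394 = -0.6030 which rounds to -0.60
e^(−rT) = e^(−0.04·0.5) = 0.9802
N(−d₂) = N(0.60) = 0.7257;  N(−d₁) = N(0.26) = 0.6026
P = 260·0.9802·0.7257 − 220·0.6026 = 184.9461 − 132.5720 = 52.3741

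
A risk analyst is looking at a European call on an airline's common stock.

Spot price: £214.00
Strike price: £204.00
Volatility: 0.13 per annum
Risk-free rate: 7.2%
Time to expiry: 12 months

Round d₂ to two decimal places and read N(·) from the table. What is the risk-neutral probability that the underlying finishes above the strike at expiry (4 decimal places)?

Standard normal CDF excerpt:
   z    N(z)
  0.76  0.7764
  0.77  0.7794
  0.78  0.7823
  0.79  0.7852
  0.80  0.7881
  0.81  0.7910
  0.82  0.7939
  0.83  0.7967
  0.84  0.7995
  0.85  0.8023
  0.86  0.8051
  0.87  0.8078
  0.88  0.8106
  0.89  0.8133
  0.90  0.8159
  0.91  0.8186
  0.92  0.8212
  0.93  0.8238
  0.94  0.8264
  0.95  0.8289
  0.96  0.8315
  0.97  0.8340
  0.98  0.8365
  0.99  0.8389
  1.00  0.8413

0.8051

T = 1;  σ√T = 0.1300
d₁ = [ln(214/204) + (0.072 + 0.13²/2)·1] / 0.1300 = [0.0479 + 0.0804] / 0.1300 = 0.9870 ⇒ 0.99
d₂ = d₁ − σ√T = 0.9870 − 0.1300 = 0.8570 ⇒ 0.86
Risk-neutral Pr[S_T > K] = N(d₂) = N(0.86) = 0.8051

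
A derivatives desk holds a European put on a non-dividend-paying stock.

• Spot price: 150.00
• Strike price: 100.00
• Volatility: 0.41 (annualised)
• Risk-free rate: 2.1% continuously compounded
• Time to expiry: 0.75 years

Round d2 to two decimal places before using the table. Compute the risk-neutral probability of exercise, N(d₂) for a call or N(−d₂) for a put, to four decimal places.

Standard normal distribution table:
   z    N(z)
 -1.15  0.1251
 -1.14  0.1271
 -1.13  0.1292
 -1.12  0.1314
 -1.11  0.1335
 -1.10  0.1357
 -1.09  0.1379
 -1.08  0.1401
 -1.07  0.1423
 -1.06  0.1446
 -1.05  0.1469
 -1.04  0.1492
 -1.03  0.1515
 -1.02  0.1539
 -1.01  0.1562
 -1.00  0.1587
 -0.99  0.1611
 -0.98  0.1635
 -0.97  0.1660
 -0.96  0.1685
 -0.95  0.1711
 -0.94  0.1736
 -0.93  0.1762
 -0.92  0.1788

0.1562

σ√T = 0.41·√0.75 = 0.3551
d₁ = [ln(150/100) + (0.021 + 0.41²/2)·0.75] / 0.3551 = [0.4055 + 0.0788] / 0.3551 = 1.3638 ⇒ 1.36
d₂ = d₁ − σ√T = 1.3638 − 0.3551 = 1.0088 ⇒ 1.01
Risk-neutral Pr[S_T < K] = N(−d₂) = N(-1.01) = 0.1562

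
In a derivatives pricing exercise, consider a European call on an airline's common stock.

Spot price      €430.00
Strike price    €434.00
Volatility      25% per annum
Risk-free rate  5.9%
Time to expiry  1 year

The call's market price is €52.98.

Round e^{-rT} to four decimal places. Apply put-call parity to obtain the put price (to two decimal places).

exp(−rT) = exp(−0.059·1) = 0.9427
Put-call parity: C − P = S − K·e^(−rT) = 430 − 434·0.9427 = 430 − 409.1318 = 20.8682
P = C − (C − P) = 52.98 − (20.8682) = 32.1118

€32.11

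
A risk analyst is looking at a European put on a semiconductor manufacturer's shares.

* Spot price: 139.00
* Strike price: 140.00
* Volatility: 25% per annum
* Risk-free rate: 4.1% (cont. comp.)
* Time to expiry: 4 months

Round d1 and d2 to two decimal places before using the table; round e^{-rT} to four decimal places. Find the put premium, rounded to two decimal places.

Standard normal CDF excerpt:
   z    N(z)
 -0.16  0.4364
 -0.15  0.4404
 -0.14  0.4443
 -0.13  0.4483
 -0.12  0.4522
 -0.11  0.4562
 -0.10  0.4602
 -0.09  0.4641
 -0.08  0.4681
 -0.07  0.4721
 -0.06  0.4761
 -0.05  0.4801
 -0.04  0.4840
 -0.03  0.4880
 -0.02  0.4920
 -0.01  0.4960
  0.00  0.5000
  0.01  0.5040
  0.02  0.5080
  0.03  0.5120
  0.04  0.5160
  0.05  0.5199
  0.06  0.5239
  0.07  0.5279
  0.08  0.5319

σ√T = 0.25 × 0.5774 = 0.1443
d₁ = [ln(139/140) + (0.041 + 0.25²/2)·0.3333] / 0.1443 = [-0.0072 + 0.0241] / 0.1443 = 0.1172 → 0.12
d₂ = d₁ − σ√T = 0.1172 − 0.1443 = -0.0271 → -0.03
e^(−rT) = e^(−0.041·0.3333) = 0.9864
P = 140·0.9864·N(0.03) − 139·N(-0.12) = 140·0.9864·0.5120 − 139·0.4522 = 70.7052 − 62.8558 = 7.8494

7.85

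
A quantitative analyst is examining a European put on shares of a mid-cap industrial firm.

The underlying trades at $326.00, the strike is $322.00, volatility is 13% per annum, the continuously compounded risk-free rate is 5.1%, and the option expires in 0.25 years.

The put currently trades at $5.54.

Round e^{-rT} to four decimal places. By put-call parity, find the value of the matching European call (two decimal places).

$13.63

exp(−rT) = exp(−0.051·0.25) = 0.9873
Put-call parity: C − P = S − K·e^(−rT) = 326 − 322·0.9873 = 326 − 317.9106 = 8.0894
C = P + (C − P) = 5.54 + (8.0894) = 13.6294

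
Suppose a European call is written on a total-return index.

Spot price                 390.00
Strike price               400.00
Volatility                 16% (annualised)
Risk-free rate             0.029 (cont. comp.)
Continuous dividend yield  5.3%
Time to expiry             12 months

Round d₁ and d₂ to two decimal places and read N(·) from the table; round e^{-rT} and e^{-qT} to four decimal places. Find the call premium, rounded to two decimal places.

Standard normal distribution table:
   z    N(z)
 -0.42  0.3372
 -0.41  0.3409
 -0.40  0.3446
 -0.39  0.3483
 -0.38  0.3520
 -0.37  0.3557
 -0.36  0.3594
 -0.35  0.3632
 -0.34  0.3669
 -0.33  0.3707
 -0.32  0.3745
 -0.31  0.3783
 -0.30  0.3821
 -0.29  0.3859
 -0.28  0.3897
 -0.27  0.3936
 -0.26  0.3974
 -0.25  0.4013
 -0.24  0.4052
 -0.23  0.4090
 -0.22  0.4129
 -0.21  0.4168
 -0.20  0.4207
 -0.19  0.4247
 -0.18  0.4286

15.94

σ√T = 0.16 × 1.0000 = 0.1600
d₁ = [ln(390/400) + (0.029 − 0.053 + 0.16²/2)·1] / 0.1600 = [-0.0253 − 0.0112] / 0.1600 = -0.2282 which rounds to -0.23
d₂ = d₁ − σ√T = -0.2282 − 0.1600 = -0.3882 which rounds to -0.39
e^(−qT) = e^(−0.053·1) = 0.9484;  e^(−rT) = e^(−0.029·1) = 0.9714
N(d₁) = N(-0.23) = 0.4090;  N(d₂) = N(-0.39) = 0.3483
C = 390·0.9484·0.4090 − 400·0.9714·0.3483 = 151.2793 − 135.3354 = 15.9438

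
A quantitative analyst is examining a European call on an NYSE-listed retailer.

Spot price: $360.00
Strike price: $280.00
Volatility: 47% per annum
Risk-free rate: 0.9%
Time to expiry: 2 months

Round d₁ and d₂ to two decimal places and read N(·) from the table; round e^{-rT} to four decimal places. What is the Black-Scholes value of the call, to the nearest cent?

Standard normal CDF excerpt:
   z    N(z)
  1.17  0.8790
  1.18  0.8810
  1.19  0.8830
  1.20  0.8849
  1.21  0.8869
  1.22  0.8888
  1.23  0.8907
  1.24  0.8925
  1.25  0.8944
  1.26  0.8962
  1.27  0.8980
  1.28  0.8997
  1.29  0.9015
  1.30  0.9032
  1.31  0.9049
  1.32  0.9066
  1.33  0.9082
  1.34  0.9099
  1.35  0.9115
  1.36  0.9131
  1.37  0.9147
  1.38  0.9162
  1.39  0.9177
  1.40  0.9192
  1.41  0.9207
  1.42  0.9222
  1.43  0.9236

$82.96

σ√T = 0.47 × 0.4082 = 0.1919
ln(S/K) + (r + σ²/2)T = ln(360/280) + (0.009 + 0.47²/2)·0.1667 = 0.2513 + 0.0199 = 0.2712
d₁ = 0.2712 / 0.1919 = 1.4135 → 1.41
d₂ = d₁ − σ√T = 1.4135 − 0.1919 = 1.2216 → 1.22
e^(−rT) = e^(−0.009·0.1667) = 0.9985
C = 360·N(1.41) − 280·0.9985·N(1.22) = 360·0.9207 − 280·0.9985·0.8888 = 331.4520 − 248.4907 = 82.9613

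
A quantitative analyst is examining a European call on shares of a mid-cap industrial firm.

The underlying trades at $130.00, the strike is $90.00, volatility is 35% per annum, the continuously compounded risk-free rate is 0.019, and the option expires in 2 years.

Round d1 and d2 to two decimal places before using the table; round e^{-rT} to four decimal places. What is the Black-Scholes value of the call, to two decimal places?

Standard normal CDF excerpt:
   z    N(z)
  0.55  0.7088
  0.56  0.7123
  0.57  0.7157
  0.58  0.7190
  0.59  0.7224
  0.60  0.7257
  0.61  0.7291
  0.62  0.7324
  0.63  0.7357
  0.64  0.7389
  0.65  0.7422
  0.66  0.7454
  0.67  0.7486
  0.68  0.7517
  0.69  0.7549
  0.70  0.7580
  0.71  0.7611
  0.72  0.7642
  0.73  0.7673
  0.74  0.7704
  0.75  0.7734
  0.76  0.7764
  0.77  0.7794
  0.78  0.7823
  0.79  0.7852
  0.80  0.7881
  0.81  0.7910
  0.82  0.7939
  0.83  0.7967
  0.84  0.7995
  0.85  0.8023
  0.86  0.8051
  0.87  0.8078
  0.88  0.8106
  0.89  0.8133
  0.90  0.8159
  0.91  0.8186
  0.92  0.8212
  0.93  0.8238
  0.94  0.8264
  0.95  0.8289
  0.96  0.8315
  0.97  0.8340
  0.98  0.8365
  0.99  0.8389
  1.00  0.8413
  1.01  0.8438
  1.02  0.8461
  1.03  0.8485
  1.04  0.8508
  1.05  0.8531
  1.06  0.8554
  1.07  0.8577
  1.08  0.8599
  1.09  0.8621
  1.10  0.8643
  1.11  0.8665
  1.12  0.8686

$49.49

T = 2;  σ√T = 0.4950
d₁ = [ln(130/90) + (0.019 + ½·0.35²)·2] / (σ√T) = (0.3677 + 0.1605) / 0.4950 = 1.0672 → 1.07
d₂ = 1.0672 − 0.4950 = 0.5722 → 0.57
e^(−rT) = e^(−0.019·2) = 0.9627
N(d₁) = N(1.07) = 0.8577;  N(d₂) = N(0.57) = 0.7157
C = 130·0.8577 − 90·0.9627·0.7157 = 111.5010 − 62.0104 = 49.4906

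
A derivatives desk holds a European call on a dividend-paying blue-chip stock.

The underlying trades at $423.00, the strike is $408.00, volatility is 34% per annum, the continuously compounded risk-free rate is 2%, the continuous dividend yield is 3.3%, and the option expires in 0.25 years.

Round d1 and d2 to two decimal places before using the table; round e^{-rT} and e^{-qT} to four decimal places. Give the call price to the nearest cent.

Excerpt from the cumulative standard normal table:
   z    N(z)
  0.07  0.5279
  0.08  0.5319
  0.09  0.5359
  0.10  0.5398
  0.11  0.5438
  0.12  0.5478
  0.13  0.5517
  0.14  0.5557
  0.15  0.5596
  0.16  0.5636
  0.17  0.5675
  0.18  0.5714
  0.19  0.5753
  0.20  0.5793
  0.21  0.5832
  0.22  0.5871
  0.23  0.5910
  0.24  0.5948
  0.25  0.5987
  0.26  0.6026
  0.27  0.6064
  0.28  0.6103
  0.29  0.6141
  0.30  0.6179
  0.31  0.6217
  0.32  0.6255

$35.28

σ√T = 0.34·√0.25 = 0.1700
ln(S/K) + (r − q + σ²/2)T = ln(423/408) + (0.02 − 0.033 + 0.34²/2)·0.25 = 0.0361 + 0.0112 = 0.0473
d₁ = 0.0473 / 0.1700 = 0.2783 ≈ 0.28
d₂ = d₁ − σ√T = 0.2783 − 0.1700 = 0.1083 ≈ 0.11
e^(−qT) = e^(−0.033·0.25) = 0.9918;  e^(−rT) = e^(−0.02·0.25) = 0.9950
N(d₁) = N(0.28) = 0.6103;  N(d₂) = N(0.11) = 0.5438
C = 423·0.9918·0.6103 − 408·0.9950·0.5438 = 256.0400 − 220.7610 = 35.2790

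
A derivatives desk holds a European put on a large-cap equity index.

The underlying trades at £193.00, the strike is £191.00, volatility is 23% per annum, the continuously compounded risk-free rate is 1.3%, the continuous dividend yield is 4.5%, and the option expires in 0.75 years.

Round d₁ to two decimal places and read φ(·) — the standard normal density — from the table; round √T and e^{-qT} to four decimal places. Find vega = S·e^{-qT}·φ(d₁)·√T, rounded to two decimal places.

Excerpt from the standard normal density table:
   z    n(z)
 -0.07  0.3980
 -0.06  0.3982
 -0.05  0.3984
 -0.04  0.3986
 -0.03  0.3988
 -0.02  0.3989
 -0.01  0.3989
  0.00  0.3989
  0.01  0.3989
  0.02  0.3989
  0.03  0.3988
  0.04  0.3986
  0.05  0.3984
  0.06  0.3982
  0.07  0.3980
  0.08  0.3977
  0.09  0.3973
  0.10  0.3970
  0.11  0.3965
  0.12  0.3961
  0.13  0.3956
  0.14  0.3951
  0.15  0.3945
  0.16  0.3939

64.44

σ√T = 0.23·√0.75 = 0.1992
d₁ = [ln(193/191) + (0.013 − 0.045 + 0.23²/2)·0.75] / 0.1992 = [0.0104 − 0.0042] / 0.1992 = 0.0314 ≈ 0.03
√T = √0.75 = 0.8660
φ(d₁) = φ(0.03) = 0.3988
exp(−qT) = exp(−0.045·0.75) = 0.9668
vega = S·exp(−qT)·φ(d₁)·√T = 193·0.9668·0.3988·0.8660 = 64.4417
(The call has the same vega.)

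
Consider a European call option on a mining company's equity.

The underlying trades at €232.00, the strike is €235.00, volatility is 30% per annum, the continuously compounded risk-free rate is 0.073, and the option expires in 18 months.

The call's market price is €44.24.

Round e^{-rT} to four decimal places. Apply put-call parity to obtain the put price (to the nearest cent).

e^(−rT) = e^(−0.073·1.5) = 0.8963
Put-call parity: C − P = S − K·e^(−rT) = 232 − 235·0.8963 = 232 − 210.6305 = 21.3695
P = C − (C − P) = 44.24 − (21.3695) = 22.8705

€22.87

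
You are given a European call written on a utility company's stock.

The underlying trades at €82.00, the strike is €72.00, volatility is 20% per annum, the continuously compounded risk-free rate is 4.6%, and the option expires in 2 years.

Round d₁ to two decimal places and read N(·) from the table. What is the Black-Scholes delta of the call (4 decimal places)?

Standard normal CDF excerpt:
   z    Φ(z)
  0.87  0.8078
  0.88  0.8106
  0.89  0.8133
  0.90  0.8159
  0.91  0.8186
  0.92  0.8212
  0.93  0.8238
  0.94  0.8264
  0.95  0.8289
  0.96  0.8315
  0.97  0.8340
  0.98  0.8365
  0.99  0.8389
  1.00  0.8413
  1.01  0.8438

0.8238

T = 2;  σ√T = 0.2828
d₁ = [ln(82/72) + (0.046 + ½·0.2²)·2] / (σ√T) = (0.1301 + 0.1320) / 0.2828 = 0.9265 → 0.93
N(d₁) = N(0.93) = 0.8238
Δ_call = N(d₁) = 0.8238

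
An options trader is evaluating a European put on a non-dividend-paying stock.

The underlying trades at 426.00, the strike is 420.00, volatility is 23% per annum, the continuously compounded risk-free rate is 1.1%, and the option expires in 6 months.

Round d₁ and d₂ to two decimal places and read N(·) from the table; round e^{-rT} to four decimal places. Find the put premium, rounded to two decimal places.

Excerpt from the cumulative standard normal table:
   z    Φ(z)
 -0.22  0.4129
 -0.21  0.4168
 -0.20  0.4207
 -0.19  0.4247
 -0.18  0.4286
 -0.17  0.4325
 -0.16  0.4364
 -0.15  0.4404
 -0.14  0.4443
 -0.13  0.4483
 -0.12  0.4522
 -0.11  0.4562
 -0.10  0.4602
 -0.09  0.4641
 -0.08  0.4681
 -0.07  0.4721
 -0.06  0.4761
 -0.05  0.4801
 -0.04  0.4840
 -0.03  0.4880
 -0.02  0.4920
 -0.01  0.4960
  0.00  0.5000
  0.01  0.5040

22.94

T = 0.5;  σ√T = 0.1626
d₁ = [ln(426/420) + (0.011 + ½·0.23²)·0.5] / (σ√T) = (0.0142 + 0.0187) / 0.1626 = 0.2024 ⇒ 0.20
d₂ = 0.2024 − 0.1626 = 0.0397 ⇒ 0.04
e^(−rT) = e^(−0.011·0.5) = 0.9945
N(−d₂) = N(-0.04) = 0.4840;  N(−d₁) = N(-0.20) = 0.4207
P = 420·0.9945·0.4840 − 426·0.4207 = 202.1620 − 179.2182 = 22.9438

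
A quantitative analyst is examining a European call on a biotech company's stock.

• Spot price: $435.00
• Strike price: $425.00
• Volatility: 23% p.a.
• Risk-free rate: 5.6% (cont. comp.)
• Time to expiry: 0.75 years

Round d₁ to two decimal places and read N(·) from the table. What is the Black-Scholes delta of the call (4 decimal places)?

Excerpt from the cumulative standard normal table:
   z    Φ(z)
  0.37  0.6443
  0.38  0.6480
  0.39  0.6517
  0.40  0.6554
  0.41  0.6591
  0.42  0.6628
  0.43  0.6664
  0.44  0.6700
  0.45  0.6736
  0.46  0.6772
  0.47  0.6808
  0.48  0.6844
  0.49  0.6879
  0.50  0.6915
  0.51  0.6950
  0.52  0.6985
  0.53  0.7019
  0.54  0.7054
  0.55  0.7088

0.6664

T = 0.75;  σ√T = 0.1992
d₁ = [ln(435/425) + (0.056 + ½·0.23²)·0.75] / (σ√T) = (0.0233 + 0.0618) / 0.1992 = 0.4272 ⇒ 0.43
N(d₁) = N(0.43) = 0.6664
Δ_call = N(d₁) = 0.6664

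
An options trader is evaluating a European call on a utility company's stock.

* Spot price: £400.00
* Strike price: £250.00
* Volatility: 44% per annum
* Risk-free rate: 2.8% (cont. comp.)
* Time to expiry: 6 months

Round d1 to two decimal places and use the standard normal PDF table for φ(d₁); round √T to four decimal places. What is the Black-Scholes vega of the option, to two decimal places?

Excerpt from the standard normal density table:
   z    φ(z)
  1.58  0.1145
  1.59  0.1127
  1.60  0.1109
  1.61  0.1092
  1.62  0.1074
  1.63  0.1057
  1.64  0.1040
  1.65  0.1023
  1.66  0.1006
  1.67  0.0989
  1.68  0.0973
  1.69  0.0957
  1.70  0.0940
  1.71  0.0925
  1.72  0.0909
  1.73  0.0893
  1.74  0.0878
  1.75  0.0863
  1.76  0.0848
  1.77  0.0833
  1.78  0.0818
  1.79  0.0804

σ√T = 0.44·√0.5 = 0.3111
d₁ = [ln(400/250) + (0.028 + ½·0.44²)·0.5] / (σ√T) = (0.4700 + 0.0624) / 0.3111 = 1.7112 → 1.71
√T = √0.5 = 0.7071
φ(d₁) = φ(1.71) = 0.0925
vega = S·φ(d₁)·√T = 400·0.0925·0.7071 = 26.1627
(Call and put vega coincide under Black-Scholes.)

26.16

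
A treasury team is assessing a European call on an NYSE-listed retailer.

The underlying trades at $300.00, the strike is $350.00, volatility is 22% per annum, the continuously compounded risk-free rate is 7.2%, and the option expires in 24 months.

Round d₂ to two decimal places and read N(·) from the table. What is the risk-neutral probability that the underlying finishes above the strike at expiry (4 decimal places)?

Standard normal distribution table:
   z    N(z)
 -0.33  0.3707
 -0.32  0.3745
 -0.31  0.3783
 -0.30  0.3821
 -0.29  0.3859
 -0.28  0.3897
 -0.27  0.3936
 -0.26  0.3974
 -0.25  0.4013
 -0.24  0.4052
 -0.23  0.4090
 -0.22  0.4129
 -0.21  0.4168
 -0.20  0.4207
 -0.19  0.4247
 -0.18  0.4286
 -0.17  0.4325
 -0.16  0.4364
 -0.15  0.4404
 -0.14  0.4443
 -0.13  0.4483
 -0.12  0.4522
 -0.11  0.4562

σ√T = 0.22·√2 = 0.3111
d₁ = [ln(300/350) + (0.072 + 0.22²/2)·2] / 0.3111 = [-0.1542 + 0.1924] / 0.3111 = 0.1229 ≈ 0.12
d₂ = d₁ − σ√T = 0.1229 − 0.3111 = -0.1882 ≈ -0.19
Risk-neutral Pr[S_T > K] = N(d₂) = N(-0.19) = 0.4247

0.4247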